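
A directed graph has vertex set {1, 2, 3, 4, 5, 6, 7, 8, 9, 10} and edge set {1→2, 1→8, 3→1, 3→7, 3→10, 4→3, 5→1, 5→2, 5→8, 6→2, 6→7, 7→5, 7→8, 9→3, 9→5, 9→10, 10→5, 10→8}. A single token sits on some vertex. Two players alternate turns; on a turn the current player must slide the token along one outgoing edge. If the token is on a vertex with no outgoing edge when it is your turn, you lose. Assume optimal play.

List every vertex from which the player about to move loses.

Label each position W (a win for the player to move) or L (a loss). A position with no legal move is L; any other position is W exactly when some move reaches an L, and L when every move reaches a W.
Every edge goes from a vertex to one that appears earlier in the order 8, 2, 1, 5, 7, 10, 3, 4, 9, 6, so processing vertices in that order labels each vertex after all of its successors.
8: no outgoing edge → L
2: no outgoing edge → L
1: →2(L), so W
5: →2(L), so W
7: →8(L), so W
10: →8(L), so W
3: →10(W), 7(W), 1(W) — all W, so L
4: →3(L), so W
9: →3(L), so W
6: →2(L), so W
Reading off the rows marked L gives the requested list; there are 3 such vertices.

2, 3, 8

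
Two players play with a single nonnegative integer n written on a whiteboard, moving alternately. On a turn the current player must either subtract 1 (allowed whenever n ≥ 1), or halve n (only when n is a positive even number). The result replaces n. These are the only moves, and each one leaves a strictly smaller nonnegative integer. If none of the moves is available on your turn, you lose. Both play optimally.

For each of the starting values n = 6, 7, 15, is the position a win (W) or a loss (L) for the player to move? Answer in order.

Build the W/L table. Terminal = L. A non-terminal position is W if it has a move to some L; otherwise it is L.
n=0: no move → L
n=1: can move to 0, which is L ⇒ W
n=2: the only move is to 1(W), a W ⇒ L
n=3: can move to 2, which is L ⇒ W
n=4: can move to 2, which is L ⇒ W
n=5: the only move is to 4(W), a W ⇒ L
n=6: can move to 5, which is L ⇒ W
n=7: the only move is to 6(W), a W ⇒ L
n=8: can move to 7, which is L ⇒ W
n=9: the only move is to 8(W), a W ⇒ L
n=10: can move to 5, which is L ⇒ W
n=11: the only move is to 10(W), a W ⇒ L
n=12: can move to 11, which is L ⇒ W
n=13: the only move is to 12(W), a W ⇒ L
n=14: can move to 7, which is L ⇒ W
n=15: the only move is to 14(W), a W ⇒ L

6: W, 7: L, 15: L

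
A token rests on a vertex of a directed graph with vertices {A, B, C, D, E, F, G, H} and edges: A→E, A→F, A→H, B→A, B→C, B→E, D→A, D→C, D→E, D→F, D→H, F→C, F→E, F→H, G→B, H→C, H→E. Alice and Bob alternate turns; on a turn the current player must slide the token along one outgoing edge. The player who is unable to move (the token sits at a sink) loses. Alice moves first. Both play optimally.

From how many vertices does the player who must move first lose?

3

Label each position W (a win for the player to move) or L (a loss). A position with no legal move is L; any other position is W exactly when some move reaches an L, and L when every move reaches a W.
Every edge goes from a vertex to one that appears earlier in the order E, C, H, F, A, B, D, G, so processing vertices in that order labels each vertex after all of its successors.
E: no outgoing edge → L
C: no outgoing edge → L
H: can move to C, which is L ⇒ W
F: can move to C, which is L ⇒ W
A: can move to E, which is L ⇒ W
B: can move to C, which is L ⇒ W
D: can move to C, which is L ⇒ W
G: the only move is to B(W), a W ⇒ L
The L vertices are C, E, G; that is 3 in all.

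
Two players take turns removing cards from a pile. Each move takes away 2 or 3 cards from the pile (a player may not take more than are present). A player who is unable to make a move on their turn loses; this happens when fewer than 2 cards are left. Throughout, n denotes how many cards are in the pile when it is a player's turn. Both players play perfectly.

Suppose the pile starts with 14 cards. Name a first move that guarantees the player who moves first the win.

Remove 3, leaving 11.

Label each position W (a win for the player to move) or L (a loss). A position with no legal move is L; any other position is W exactly when some move reaches an L, and L when every move reaches a W.
n=0: no move → L
n=1: no move → L
n=2: can move to 0, which is L ⇒ W
n=3: can move to 1, which is L ⇒ W
n=4: can move to 1, which is L ⇒ W
n=5: moves to 3(W), 2(W); every one is W ⇒ L
n=6: moves to 4(W), 3(W); every one is W ⇒ L
n=7: can move to 5, which is L ⇒ W
n=8: can move to 6, which is L ⇒ W
n=9: can move to 6, which is L ⇒ W
n=10: moves to 8(W), 7(W); every one is W ⇒ L
n=11: moves to 9(W), 8(W); every one is W ⇒ L
n=12: can move to 10, which is L ⇒ W
n=13: can move to 11, which is L ⇒ W
n=14: can move to 11, which is L ⇒ W
From 14, the L positions reachable in one move are: 11.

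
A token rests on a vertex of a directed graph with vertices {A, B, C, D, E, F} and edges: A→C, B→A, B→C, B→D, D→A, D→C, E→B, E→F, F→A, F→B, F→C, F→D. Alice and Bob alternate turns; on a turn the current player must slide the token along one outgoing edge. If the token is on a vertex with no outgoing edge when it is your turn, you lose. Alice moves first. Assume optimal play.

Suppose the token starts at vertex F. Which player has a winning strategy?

Alice wins.

Compute win/loss labels from the base case upward. A position with no move is L. Any other position is W if it can reach an L in one move, else L.
Every edge goes from a vertex to one that appears earlier in the order C, A, D, B, F, E, so processing vertices in that order labels each vertex after all of its successors.
C: no outgoing edge → L
A: →C(L), so W
D: →C(L), so W
B: →C(L), so W
F: →C(L), so W
E: →F(W), B(W) — all W, so L
From F Alice can move to C, reaching an L position.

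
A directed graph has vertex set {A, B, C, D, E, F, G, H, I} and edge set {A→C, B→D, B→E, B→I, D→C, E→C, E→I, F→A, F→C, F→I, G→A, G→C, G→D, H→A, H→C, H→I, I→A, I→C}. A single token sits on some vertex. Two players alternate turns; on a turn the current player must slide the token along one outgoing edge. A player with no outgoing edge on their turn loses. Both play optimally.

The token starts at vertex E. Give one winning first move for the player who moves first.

Move to C.

Work bottom-up. With no move the player to move loses. Otherwise the position is W if at least one move leads to an L position for the opponent, and L if every move leads to a W.
Every edge goes from a vertex to one that appears earlier in the order C, A, D, I, F, E, G, B, H, so processing vertices in that order labels each vertex after all of its successors.
C: no outgoing edge → L
A: can move to C, which is L ⇒ W
D: can move to C, which is L ⇒ W
I: can move to C, which is L ⇒ W
F: can move to C, which is L ⇒ W
E: can move to C, which is L ⇒ W
G: can move to C, which is L ⇒ W
B: moves to E(W), I(W), D(W); every one is W ⇒ L
H: can move to C, which is L ⇒ W
From E, the L positions reachable in one move are: C.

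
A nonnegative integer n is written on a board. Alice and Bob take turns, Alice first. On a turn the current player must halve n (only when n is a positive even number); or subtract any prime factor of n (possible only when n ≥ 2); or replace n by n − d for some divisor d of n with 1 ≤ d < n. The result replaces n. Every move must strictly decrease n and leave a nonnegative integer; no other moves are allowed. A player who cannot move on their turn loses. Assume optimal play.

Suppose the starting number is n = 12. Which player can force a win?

Positions with no move are L. A position that does have a move is losing for the player to move precisely when every available move leads to a winning position for the opponent. Fill in the labels:
n=0: no move → L
n=1: no move → L
n=2: →0(L), so W
n=3: →0(L), so W
n=4: →2(W), 3(W) — all W, so L
n=5: →0(L), so W
n=6: →4(L), so W
n=7: →0(L), so W
n=8: →4(L), so W
n=9: →6(W), 8(W) — all W, so L
n=10: →9(L), so W
n=11: →0(L), so W
n=12: →9(L), so W
The starting position 12 is W: Alice should move to 9, handing over an L position.

Alice wins.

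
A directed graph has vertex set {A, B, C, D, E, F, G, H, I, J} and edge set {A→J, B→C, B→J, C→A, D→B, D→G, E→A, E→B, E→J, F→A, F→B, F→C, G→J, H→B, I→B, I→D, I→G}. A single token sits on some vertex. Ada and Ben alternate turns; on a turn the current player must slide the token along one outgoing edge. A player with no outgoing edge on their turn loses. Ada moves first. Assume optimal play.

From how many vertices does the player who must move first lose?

4

Work bottom-up. With no move the player to move loses. Otherwise the position is W if at least one move leads to an L position for the opponent, and L if every move leads to a W.
Every edge goes from a vertex to one that appears earlier in the order J, A, C, G, B, D, I, F, E, H, so processing vertices in that order labels each vertex after all of its successors.
J: no outgoing edge → L
A: can move to J, which is L ⇒ W
C: the only move is to A(W), a W ⇒ L
G: can move to J, which is L ⇒ W
B: can move to C, which is L ⇒ W
D: moves to B(W), G(W); every one is W ⇒ L
I: can move to D, which is L ⇒ W
F: can move to C, which is L ⇒ W
E: can move to J, which is L ⇒ W
H: the only move is to B(W), a W ⇒ L
The L vertices are C, D, H, J; that is 4 in all.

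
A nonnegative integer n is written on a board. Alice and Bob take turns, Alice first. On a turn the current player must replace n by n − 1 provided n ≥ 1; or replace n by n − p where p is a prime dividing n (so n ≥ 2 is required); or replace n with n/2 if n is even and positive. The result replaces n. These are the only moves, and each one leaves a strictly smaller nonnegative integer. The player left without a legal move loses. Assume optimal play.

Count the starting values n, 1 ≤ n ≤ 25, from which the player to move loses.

5

Use the standard recursion: the mover loses at a terminal position; elsewhere, the mover wins exactly when some move hands the opponent an L position.
n=0: no move → L
n=1: can move to 0, which is L ⇒ W
n=2: can move to 0, which is L ⇒ W
n=3: can move to 0, which is L ⇒ W
n=4: moves to 2(W), 3(W); every one is W ⇒ L
n=5: can move to 0, which is L ⇒ W
n=6: can move to 4, which is L ⇒ W
n=7: can move to 0, which is L ⇒ W
n=8: can move to 4, which is L ⇒ W
n=9: moves to 6(W), 8(W); every one is W ⇒ L
n=10: can move to 9, which is L ⇒ W
n=11: can move to 0, which is L ⇒ W
n=12: can move to 9, which is L ⇒ W
n=13: can move to 0, which is L ⇒ W
n=14: moves to 7(W), 12(W), 13(W); every one is W ⇒ L
n=15: can move to 14, which is L ⇒ W
n=16: can move to 14, which is L ⇒ W
n=17: can move to 0, which is L ⇒ W
n=18: can move to 9, which is L ⇒ W
n=19: can move to 0, which is L ⇒ W
n=20: moves to 10(W), 15(W), 18(W), 19(W); every one is W ⇒ L
n=21: can move to 14, which is L ⇒ W
n=22: can move to 20, which is L ⇒ W
n=23: can move to 0, which is L ⇒ W
n=24: moves to 12(W), 21(W), 22(W), 23(W); every one is W ⇒ L
n=25: can move to 20, which is L ⇒ W
L entries with 1 ≤ n ≤ 25 (n=0 is outside the asked range and is not counted): n = 4, 9, 14, 20, 24; that makes 5.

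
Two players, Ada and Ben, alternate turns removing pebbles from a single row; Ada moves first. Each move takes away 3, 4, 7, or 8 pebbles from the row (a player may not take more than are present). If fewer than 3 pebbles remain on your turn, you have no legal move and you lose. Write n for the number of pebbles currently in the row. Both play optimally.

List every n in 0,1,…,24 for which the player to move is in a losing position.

Classify positions by backward induction: terminal positions (no move available) are L. From any other position, the mover wins iff some move reaches an L.
n=0: no move → L
n=1: no move → L
n=2: no move → L
n=3: W (go to 0, an L position)
n=4: W (go to 1, an L position)
n=5: W (go to 2, an L position)
n=6: W (go to 2, an L position)
n=7: W (go to 0, an L position)
n=8: W (go to 1, an L position)
n=9: W (go to 2, an L position)
n=10: W (go to 2, an L position)
n=11: L (options 8(W), 7(W), 4(W), 3(W) are all W)
n=12: L (options 9(W), 8(W), 5(W), 4(W) are all W)
n=13: L (options 10(W), 9(W), 6(W), 5(W) are all W)
n=14: W (go to 11, an L position)
n=15: W (go to 12, an L position)
n=16: W (go to 13, an L position)
n=17: W (go to 13, an L position)
n=18: W (go to 11, an L position)
n=19: W (go to 12, an L position)
n=20: W (go to 13, an L position)
n=21: W (go to 13, an L position)
n=22: L (options 19(W), 18(W), 15(W), 14(W) are all W)
n=23: L (options 20(W), 19(W), 16(W), 15(W) are all W)
n=24: L (options 21(W), 20(W), 17(W), 16(W) are all W)
The losing starting values of n are exactly the entries labelled L in this table (9 of them).

0, 1, 2, 11, 12, 13, 22, 23, 24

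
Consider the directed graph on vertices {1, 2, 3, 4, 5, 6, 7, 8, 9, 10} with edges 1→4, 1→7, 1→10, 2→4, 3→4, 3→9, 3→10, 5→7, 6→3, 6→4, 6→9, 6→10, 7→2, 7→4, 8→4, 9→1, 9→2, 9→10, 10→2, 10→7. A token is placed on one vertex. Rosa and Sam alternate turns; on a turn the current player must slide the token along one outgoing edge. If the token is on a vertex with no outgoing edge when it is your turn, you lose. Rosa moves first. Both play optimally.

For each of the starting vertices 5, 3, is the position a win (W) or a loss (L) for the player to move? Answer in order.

5: L, 3: W

Compute win/loss labels from the base case upward. A position with no move is L. Any other position is W if it can reach an L in one move, else L.
Every edge goes from a vertex to one that appears earlier in the order 4, 2, 7, 10, 1, 9, 3, 8, 5, 6, so processing vertices in that order labels each vertex after all of its successors.
4: no outgoing edge → L
2: →4(L), so W
7: →4(L), so W
10: →7(W), 2(W) — all W, so L
1: →10(L), so W
9: →10(L), so W
3: →10(L), so W
8: →4(L), so W
5: →7(W) only, which is W, so L
6: →10(L), so W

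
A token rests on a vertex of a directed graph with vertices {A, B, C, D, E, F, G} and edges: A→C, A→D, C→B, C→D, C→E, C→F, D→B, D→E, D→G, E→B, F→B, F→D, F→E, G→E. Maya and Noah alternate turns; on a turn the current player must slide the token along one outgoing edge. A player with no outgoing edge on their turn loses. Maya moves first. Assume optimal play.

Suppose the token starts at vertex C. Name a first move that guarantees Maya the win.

Compute win/loss labels from the base case upward. A position with no move is L. Any other position is W if it can reach an L in one move, else L.
Every edge goes from a vertex to one that appears earlier in the order B, E, G, D, F, C, A, so processing vertices in that order labels each vertex after all of its successors.
B: no outgoing edge → L
E: W (go to B, an L position)
G: L (sole option E(W) is W)
D: W (go to G, an L position)
F: W (go to B, an L position)
C: W (go to B, an L position)
A: L (options C(W), D(W) are all W)
From C, the L positions reachable in one move are: B.

Move to B.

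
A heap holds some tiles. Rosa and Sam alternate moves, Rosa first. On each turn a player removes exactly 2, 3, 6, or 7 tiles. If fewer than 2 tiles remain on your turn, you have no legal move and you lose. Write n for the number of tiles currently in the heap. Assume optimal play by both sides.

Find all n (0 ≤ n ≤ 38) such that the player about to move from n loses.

0, 1, 5, 9, 10, 14, 18, 19, 23, 27, 28, 32, 36, 37

Compute win/loss labels from the base case upward. A position with no move is L. Any other position is W if it can reach an L in one move, else L.
n=0: no move → L
n=1: no move → L
n=2: →0(L), so W
n=3: →1(L), so W
n=4: →1(L), so W
n=5: →3(W), 2(W) — all W, so L
n=6: →0(L), so W
n=7: →5(L), so W
n=8: →5(L), so W
n=9: →7(W), 6(W), 3(W), 2(W) — all W, so L
n=10: →8(W), 7(W), 4(W), 3(W) — all W, so L
n=11: →9(L), so W
n=12: →10(L), so W
n=13: →10(L), so W
n=14: →12(W), 11(W), 8(W), 7(W) — all W, so L
n=15: →9(L), so W
n=16: →14(L), so W
n=17: →14(L), so W
n=18: →16(W), 15(W), 12(W), 11(W) — all W, so L
n=19: →17(W), 16(W), 13(W), 12(W) — all W, so L
n=20: →18(L), so W
n=21: →19(L), so W
n=22: →19(L), so W
n=23: →21(W), 20(W), 17(W), 16(W) — all W, so L
n=24: →18(L), so W
n=25: →23(L), so W
n=26: →23(L), so W
n=27: →25(W), 24(W), 21(W), 20(W) — all W, so L
n=28: →26(W), 25(W), 22(W), 21(W) — all W, so L
n=29: →27(L), so W
n=30: →28(L), so W
n=31: →28(L), so W
n=32: →30(W), 29(W), 26(W), 25(W) — all W, so L
n=33: →27(L), so W
n=34: →32(L), so W
n=35: →32(L), so W
n=36: →34(W), 33(W), 30(W), 29(W) — all W, so L
n=37: →35(W), 34(W), 31(W), 30(W) — all W, so L
n=38: →36(L), so W
The losing starting values of n are exactly the entries labelled L in this table (14 of them).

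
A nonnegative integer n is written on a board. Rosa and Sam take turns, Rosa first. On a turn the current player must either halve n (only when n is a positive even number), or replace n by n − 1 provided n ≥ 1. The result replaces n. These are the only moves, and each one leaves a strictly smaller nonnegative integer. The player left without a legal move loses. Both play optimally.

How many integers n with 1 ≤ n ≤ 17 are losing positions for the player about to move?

Build the W/L table. Terminal = L. A non-terminal position is W if it has a move to some L; otherwise it is L.
n=0: no move → L
n=1: →0(L), so W
n=2: →1(W) only, which is W, so L
n=3: →2(L), so W
n=4: →2(L), so W
n=5: →4(W) only, which is W, so L
n=6: →5(L), so W
n=7: →6(W) only, which is W, so L
n=8: →7(L), so W
n=9: →8(W) only, which is W, so L
n=10: →5(L), so W
n=11: →10(W) only, which is W, so L
n=12: →11(L), so W
n=13: →12(W) only, which is W, so L
n=14: →7(L), so W
n=15: →14(W) only, which is W, so L
n=16: →15(L), so W
n=17: →16(W) only, which is W, so L
L entries with 1 ≤ n ≤ 17 (n=0 is outside the asked range and is not counted): n = 2, 5, 7, 9, 11, 13, 15, 17; that makes 8.

8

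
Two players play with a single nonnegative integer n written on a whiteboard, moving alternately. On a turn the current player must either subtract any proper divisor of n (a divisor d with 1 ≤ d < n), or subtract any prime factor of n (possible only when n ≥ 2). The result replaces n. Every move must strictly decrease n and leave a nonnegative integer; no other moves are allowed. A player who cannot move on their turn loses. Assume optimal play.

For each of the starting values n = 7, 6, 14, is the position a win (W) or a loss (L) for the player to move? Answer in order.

Build the W/L table. Terminal = L. A non-terminal position is W if it has a move to some L; otherwise it is L.
n=0: no move → L
n=1: no move → L
n=2: reaches L-position 0 → W
n=3: reaches L-position 0 → W
n=4: only reaches 2(W), 3(W), all W → L
n=5: reaches L-position 0 → W
n=6: reaches L-position 4 → W
n=7: reaches L-position 0 → W
n=8: reaches L-position 4 → W
n=9: only reaches 6(W), 8(W), all W → L
n=10: reaches L-position 9 → W
n=11: reaches L-position 0 → W
n=12: reaches L-position 9 → W
n=13: reaches L-position 0 → W
n=14: only reaches 7(W), 12(W), 13(W), all W → L

7: W, 6: W, 14: L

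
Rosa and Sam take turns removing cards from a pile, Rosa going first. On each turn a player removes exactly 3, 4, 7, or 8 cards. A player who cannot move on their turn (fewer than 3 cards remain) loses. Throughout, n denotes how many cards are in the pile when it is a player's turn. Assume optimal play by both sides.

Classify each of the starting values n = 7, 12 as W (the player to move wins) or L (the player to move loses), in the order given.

7: W, 12: L

Build the W/L table. Terminal = L. A non-terminal position is W if it has a move to some L; otherwise it is L.
n=0: no move → L
n=1: no move → L
n=2: no move → L
n=3: can move to 0, which is L ⇒ W
n=4: can move to 1, which is L ⇒ W
n=5: can move to 2, which is L ⇒ W
n=6: can move to 2, which is L ⇒ W
n=7: can move to 0, which is L ⇒ W
n=8: can move to 1, which is L ⇒ W
n=9: can move to 2, which is L ⇒ W
n=10: can move to 2, which is L ⇒ W
n=11: moves to 8(W), 7(W), 4(W), 3(W); every one is W ⇒ L
n=12: moves to 9(W), 8(W), 5(W), 4(W); every one is W ⇒ L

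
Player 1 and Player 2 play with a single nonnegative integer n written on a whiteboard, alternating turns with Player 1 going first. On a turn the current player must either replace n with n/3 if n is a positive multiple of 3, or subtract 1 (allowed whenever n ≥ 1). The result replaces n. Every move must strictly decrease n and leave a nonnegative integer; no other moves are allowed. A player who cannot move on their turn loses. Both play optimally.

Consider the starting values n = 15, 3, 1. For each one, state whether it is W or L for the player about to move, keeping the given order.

15: L, 3: W, 1: W

Classify positions by backward induction: terminal positions (no move available) are L. From any other position, the mover wins iff some move reaches an L.
n=0: no move → L
n=1: W (go to 0, an L position)
n=2: L (sole option 1(W) is W)
n=3: W (go to 2, an L position)
n=4: L (sole option 3(W) is W)
n=5: W (go to 4, an L position)
n=6: W (go to 2, an L position)
n=7: L (sole option 6(W) is W)
n=8: W (go to 7, an L position)
n=9: L (options 3(W), 8(W) are all W)
n=10: W (go to 9, an L position)
n=11: L (sole option 10(W) is W)
n=12: W (go to 4, an L position)
n=13: L (sole option 12(W) is W)
n=14: W (go to 13, an L position)
n=15: L (options 5(W), 14(W) are all W)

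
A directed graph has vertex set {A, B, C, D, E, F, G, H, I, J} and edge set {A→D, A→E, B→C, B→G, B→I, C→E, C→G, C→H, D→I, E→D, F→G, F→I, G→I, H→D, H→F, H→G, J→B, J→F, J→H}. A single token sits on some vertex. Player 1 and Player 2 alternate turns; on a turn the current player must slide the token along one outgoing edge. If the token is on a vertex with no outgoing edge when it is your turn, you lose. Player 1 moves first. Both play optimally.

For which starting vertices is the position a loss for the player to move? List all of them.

E, H, I

Classify positions by backward induction: terminal positions (no move available) are L. From any other position, the mover wins iff some move reaches an L.
Every edge goes from a vertex to one that appears earlier in the order I, G, F, D, H, E, A, C, B, J, so processing vertices in that order labels each vertex after all of its successors.
I: no outgoing edge → L
G: reaches L-position I → W
F: reaches L-position I → W
D: reaches L-position I → W
H: only reaches D(W), F(W), G(W), all W → L
E: only reaches D(W), which is W → L
A: reaches L-position E → W
C: reaches L-position E → W
B: reaches L-position I → W
J: reaches L-position H → W
The losing starting vertices are exactly the entries labelled L in this table (3 of them).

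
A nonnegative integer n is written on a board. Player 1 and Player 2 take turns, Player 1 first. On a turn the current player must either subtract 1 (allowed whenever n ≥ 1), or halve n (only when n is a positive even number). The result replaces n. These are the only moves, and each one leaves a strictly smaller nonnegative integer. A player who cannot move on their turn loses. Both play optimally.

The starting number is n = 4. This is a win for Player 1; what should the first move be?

Work bottom-up. With no move the player to move loses. Otherwise the position is W if at least one move leads to an L position for the opponent, and L if every move leads to a W.
n=0: no move → L
n=1: W (go to 0, an L position)
n=2: L (sole option 1(W) is W)
n=3: W (go to 2, an L position)
n=4: W (go to 2, an L position)
From 4, the L positions reachable in one move are: 2.

Move to 2.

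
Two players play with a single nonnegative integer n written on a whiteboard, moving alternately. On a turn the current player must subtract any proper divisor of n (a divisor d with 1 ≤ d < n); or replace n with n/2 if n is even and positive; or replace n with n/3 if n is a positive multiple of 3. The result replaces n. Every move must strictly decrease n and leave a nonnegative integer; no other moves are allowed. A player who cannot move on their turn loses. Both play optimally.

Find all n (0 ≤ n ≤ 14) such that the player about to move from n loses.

0, 1, 4, 7, 9, 11, 13

Label each position W (a win for the player to move) or L (a loss). A position with no legal move is L; any other position is W exactly when some move reaches an L, and L when every move reaches a W.
n=0: no move → L
n=1: no move → L
n=2: can move to 1, which is L ⇒ W
n=3: can move to 1, which is L ⇒ W
n=4: moves to 2(W), 3(W); every one is W ⇒ L
n=5: can move to 4, which is L ⇒ W
n=6: can move to 4, which is L ⇒ W
n=7: the only move is to 6(W), a W ⇒ L
n=8: can move to 4, which is L ⇒ W
n=9: moves to 3(W), 6(W), 8(W); every one is W ⇒ L
n=10: can move to 9, which is L ⇒ W
n=11: the only move is to 10(W), a W ⇒ L
n=12: can move to 4, which is L ⇒ W
n=13: the only move is to 12(W), a W ⇒ L
n=14: can move to 7, which is L ⇒ W
Reading off the rows marked L gives the requested list; there are 7 such values of n.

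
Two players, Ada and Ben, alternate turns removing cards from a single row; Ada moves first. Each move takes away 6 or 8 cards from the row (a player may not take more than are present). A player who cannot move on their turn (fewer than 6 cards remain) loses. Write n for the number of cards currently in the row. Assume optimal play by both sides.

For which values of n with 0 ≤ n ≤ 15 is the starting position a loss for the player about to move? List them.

0, 1, 2, 3, 4, 5, 14, 15

Compute win/loss labels from the base case upward. A position with no move is L. Any other position is W if it can reach an L in one move, else L.
n=0: no move → L
n=1: no move → L
n=2: no move → L
n=3: no move → L
n=4: no move → L
n=5: no move → L
n=6: →0(L), so W
n=7: →1(L), so W
n=8: →2(L), so W
n=9: →3(L), so W
n=10: →4(L), so W
n=11: →5(L), so W
n=12: →4(L), so W
n=13: →5(L), so W
n=14: →8(W), 6(W) — all W, so L
n=15: →9(W), 7(W) — all W, so L
Reading off the rows marked L gives the requested list; there are 8 such values of n.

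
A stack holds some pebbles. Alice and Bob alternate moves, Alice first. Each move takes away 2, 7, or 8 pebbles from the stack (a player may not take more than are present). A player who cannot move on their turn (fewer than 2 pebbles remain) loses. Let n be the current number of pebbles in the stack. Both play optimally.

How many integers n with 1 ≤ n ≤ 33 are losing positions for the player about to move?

Compute win/loss labels from the base case upward. A position with no move is L. Any other position is W if it can reach an L in one move, else L.
n=0: no move → L
n=1: no move → L
n=2: →0(L), so W
n=3: →1(L), so W
n=4: →2(W) only, which is W, so L
n=5: →3(W) only, which is W, so L
n=6: →4(L), so W
n=7: →5(L), so W
n=8: →1(L), so W
n=9: →1(L), so W
n=10: →8(W), 3(W), 2(W) — all W, so L
n=11: →4(L), so W
n=12: →10(L), so W
n=13: →5(L), so W
n=14: →12(W), 7(W), 6(W) — all W, so L
n=15: →13(W), 8(W), 7(W) — all W, so L
n=16: →14(L), so W
n=17: →15(L), so W
n=18: →10(L), so W
n=19: →17(W), 12(W), 11(W) — all W, so L
n=20: →18(W), 13(W), 12(W) — all W, so L
n=21: →19(L), so W
n=22: →20(L), so W
n=23: →15(L), so W
n=24: →22(W), 17(W), 16(W) — all W, so L
n=25: →23(W), 18(W), 17(W) — all W, so L
n=26: →24(L), so W
n=27: →25(L), so W
n=28: →20(L), so W
n=29: →27(W), 22(W), 21(W) — all W, so L
n=30: →28(W), 23(W), 22(W) — all W, so L
n=31: →29(L), so W
n=32: →30(L), so W
n=33: →25(L), so W
L entries with 1 ≤ n ≤ 33 (n=0 is outside the asked range and is not counted): n = 1, 4, 5, 10, 14, 15, 19, 20, 24, 25, 29, 30; that makes 12.

12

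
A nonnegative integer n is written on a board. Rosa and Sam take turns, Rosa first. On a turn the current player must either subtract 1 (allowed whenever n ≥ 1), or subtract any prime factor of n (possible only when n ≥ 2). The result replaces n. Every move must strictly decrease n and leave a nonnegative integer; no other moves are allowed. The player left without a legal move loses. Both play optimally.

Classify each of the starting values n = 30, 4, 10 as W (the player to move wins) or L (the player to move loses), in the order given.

30: W, 4: L, 10: W

Positions with no move are L. A position that does have a move is losing for the player to move precisely when every available move leads to a winning position for the opponent. Fill in the labels:
n=0: no move → L
n=1: W (go to 0, an L position)
n=2: W (go to 0, an L position)
n=3: W (go to 0, an L position)
n=4: L (options 2(W), 3(W) are all W)
n=5: W (go to 0, an L position)
n=6: W (go to 4, an L position)
n=7: W (go to 0, an L position)
n=8: L (options 6(W), 7(W) are all W)
n=9: W (go to 8, an L position)
n=10: W (go to 8, an L position)
n=11: W (go to 0, an L position)
n=12: L (options 9(W), 10(W), 11(W) are all W)
n=13: W (go to 0, an L position)
n=14: W (go to 12, an L position)
n=15: W (go to 12, an L position)
n=16: L (options 14(W), 15(W) are all W)
n=17: W (go to 0, an L position)
n=18: W (go to 16, an L position)
n=19: W (go to 0, an L position)
n=20: L (options 15(W), 18(W), 19(W) are all W)
n=21: W (go to 20, an L position)
n=22: W (go to 20, an L position)
n=23: W (go to 0, an L position)
n=24: L (options 21(W), 22(W), 23(W) are all W)
n=25: W (go to 20, an L position)
n=26: W (go to 24, an L position)
n=27: W (go to 24, an L position)
n=28: L (options 21(W), 26(W), 27(W) are all W)
n=29: W (go to 0, an L position)
n=30: W (go to 28, an L position)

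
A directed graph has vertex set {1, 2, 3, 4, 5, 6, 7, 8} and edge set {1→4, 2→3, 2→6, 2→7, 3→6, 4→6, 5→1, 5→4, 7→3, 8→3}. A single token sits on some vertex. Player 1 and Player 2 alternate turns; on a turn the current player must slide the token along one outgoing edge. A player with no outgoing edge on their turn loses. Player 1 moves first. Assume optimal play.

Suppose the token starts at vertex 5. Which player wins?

Build the W/L table. Terminal = L. A non-terminal position is W if it has a move to some L; otherwise it is L.
Every edge goes from a vertex to one that appears earlier in the order 6, 3, 4, 7, 2, 1, 8, 5, so processing vertices in that order labels each vertex after all of its successors.
6: no outgoing edge → L
3: can move to 6, which is L ⇒ W
4: can move to 6, which is L ⇒ W
7: the only move is to 3(W), a W ⇒ L
2: can move to 7, which is L ⇒ W
1: the only move is to 4(W), a W ⇒ L
8: the only move is to 3(W), a W ⇒ L
5: can move to 1, which is L ⇒ W
The starting position 5 is W: Player 1 should move to 1, handing over an L position.

Player 1 wins.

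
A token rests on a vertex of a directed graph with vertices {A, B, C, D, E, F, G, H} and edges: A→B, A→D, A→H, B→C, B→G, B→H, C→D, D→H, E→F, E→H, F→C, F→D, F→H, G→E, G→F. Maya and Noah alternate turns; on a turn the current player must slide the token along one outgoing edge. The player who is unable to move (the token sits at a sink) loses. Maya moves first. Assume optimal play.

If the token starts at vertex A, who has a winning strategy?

Work bottom-up. With no move the player to move loses. Otherwise the position is W if at least one move leads to an L position for the opponent, and L if every move leads to a W.
Every edge goes from a vertex to one that appears earlier in the order H, D, C, F, E, G, B, A, so processing vertices in that order labels each vertex after all of its successors.
H: no outgoing edge → L
D: W (go to H, an L position)
C: L (sole option D(W) is W)
F: W (go to C, an L position)
E: W (go to H, an L position)
G: L (options E(W), F(W) are all W)
B: W (go to G, an L position)
A: W (go to H, an L position)
The starting position A is W: Maya should move to H, handing over an L position.

Maya wins.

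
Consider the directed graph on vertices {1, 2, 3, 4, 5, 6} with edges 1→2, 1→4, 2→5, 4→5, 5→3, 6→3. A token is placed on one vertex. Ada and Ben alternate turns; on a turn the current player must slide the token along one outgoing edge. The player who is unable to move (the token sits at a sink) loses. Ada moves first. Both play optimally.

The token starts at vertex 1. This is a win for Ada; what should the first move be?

Compute win/loss labels from the base case upward. A position with no move is L. Any other position is W if it can reach an L in one move, else L.
Every edge goes from a vertex to one that appears earlier in the order 3, 5, 4, 2, 6, 1, so processing vertices in that order labels each vertex after all of its successors.
3: no outgoing edge → L
5: reaches L-position 3 → W
4: only reaches 5(W), which is W → L
2: only reaches 5(W), which is W → L
6: reaches L-position 3 → W
1: reaches L-position 2 → W
From 1, the L positions reachable in one move are: 2, 4. Any move reaching one of these is winning.

Move to 2.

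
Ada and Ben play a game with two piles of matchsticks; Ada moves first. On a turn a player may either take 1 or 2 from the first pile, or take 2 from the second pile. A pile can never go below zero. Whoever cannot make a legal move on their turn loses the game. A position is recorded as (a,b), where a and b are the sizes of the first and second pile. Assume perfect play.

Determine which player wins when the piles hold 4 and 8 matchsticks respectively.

Ada wins.

Work bottom-up. With no move the player to move loses. Otherwise the position is W if at least one move leads to an L position for the opponent, and L if every move leads to a W.
No move ever increases a pile, so every position that can arise here has a ≤ 4 and b ≤ 8; it is enough to label the cells with 0 ≤ a ≤ 4 and 0 ≤ b ≤ 8.
Every move lowers a or b (never raises either), so fill the grid row by row in increasing a, and left to right within a row: each cell's successors are then already labelled.
      b=0  b=1  b=2  b=3  b=4  b=5  b=6  b=7  b=8
a=0:    L    L    W    W    L    L    W    W    L
a=1:    W    W    L    L    W    W    L    L    W
a=2:    W    W    W    W    W    W    W    W    W
a=3:    L    L    W    W    L    L    W    W    L
a=4:    W    W    L    L    W    W    L    L    W
Cells with no legal move (terminal, hence L): (0,0), (0,1).
The remaining L cells, each justified by listing all of its moves:
(0,4): only reaches (0,2)(W), which is W → L
(0,5): only reaches (0,3)(W), which is W → L
(0,8): only reaches (0,6)(W), which is W → L
(1,2): only reaches (0,2)(W), (1,0)(W), all W → L
(1,3): only reaches (0,3)(W), (1,1)(W), all W → L
(1,6): only reaches (0,6)(W), (1,4)(W), all W → L
(1,7): only reaches (0,7)(W), (1,5)(W), all W → L
(3,0): only reaches (2,0)(W), (1,0)(W), all W → L
(3,1): only reaches (2,1)(W), (1,1)(W), all W → L
(3,4): only reaches (2,4)(W), (1,4)(W), (3,2)(W), all W → L
(3,5): only reaches (2,5)(W), (1,5)(W), (3,3)(W), all W → L
(3,8): only reaches (2,8)(W), (1,8)(W), (3,6)(W), all W → L
(4,2): only reaches (3,2)(W), (2,2)(W), (4,0)(W), all W → L
(4,3): only reaches (3,3)(W), (2,3)(W), (4,1)(W), all W → L
(4,6): only reaches (3,6)(W), (2,6)(W), (4,4)(W), all W → L
(4,7): only reaches (3,7)(W), (2,7)(W), (4,5)(W), all W → L
Every other cell has at least one move into one of the L cells above, so it is W.
The starting position (4,8) is W: Ada should move to (3,8), handing over an L position.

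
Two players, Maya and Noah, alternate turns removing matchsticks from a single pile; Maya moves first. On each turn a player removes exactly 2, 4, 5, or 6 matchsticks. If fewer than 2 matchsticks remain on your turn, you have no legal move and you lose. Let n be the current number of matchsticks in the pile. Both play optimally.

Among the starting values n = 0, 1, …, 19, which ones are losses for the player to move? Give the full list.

Label each position W (a win for the player to move) or L (a loss). A position with no legal move is L; any other position is W exactly when some move reaches an L, and L when every move reaches a W.
n=0: no move → L
n=1: no move → L
n=2: reaches L-position 0 → W
n=3: reaches L-position 1 → W
n=4: reaches L-position 0 → W
n=5: reaches L-position 1 → W
n=6: reaches L-position 1 → W
n=7: reaches L-position 1 → W
n=8: only reaches 6(W), 4(W), 3(W), 2(W), all W → L
n=9: only reaches 7(W), 5(W), 4(W), 3(W), all W → L
n=10: reaches L-position 8 → W
n=11: reaches L-position 9 → W
n=12: reaches L-position 8 → W
n=13: reaches L-position 9 → W
n=14: reaches L-position 9 → W
n=15: reaches L-position 9 → W
n=16: only reaches 14(W), 12(W), 11(W), 10(W), all W → L
n=17: only reaches 15(W), 13(W), 12(W), 11(W), all W → L
n=18: reaches L-position 16 → W
n=19: reaches L-position 17 → W
Reading off the rows marked L gives the requested list; there are 6 such values of n.

0, 1, 8, 9, 16, 17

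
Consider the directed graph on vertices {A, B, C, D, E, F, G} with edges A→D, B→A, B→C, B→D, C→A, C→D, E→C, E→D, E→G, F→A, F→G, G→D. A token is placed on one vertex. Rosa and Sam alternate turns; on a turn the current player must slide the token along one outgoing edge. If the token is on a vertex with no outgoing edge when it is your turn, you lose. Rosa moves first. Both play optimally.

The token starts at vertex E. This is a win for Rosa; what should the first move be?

Move to D.

Positions with no move are L. A position that does have a move is losing for the player to move precisely when every available move leads to a winning position for the opponent. Fill in the labels:
Every edge goes from a vertex to one that appears earlier in the order D, A, C, B, G, E, F, so processing vertices in that order labels each vertex after all of its successors.
D: no outgoing edge → L
A: →D(L), so W
C: →D(L), so W
B: →D(L), so W
G: →D(L), so W
E: →D(L), so W
F: →G(W), A(W) — all W, so L
From E, the L positions reachable in one move are: D.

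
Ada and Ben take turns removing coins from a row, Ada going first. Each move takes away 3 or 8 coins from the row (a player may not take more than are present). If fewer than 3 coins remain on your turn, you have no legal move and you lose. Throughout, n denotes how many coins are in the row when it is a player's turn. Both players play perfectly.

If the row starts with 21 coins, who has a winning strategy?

Use the standard recursion: the mover loses at a terminal position; elsewhere, the mover wins exactly when some move hands the opponent an L position.
n=0: no move → L
n=1: no move → L
n=2: no move → L
n=3: →0(L), so W
n=4: →1(L), so W
n=5: →2(L), so W
n=6: →3(W) only, which is W, so L
n=7: →4(W) only, which is W, so L
n=8: →0(L), so W
n=9: →6(L), so W
n=10: →7(L), so W
n=11: →8(W), 3(W) — all W, so L
n=12: →9(W), 4(W) — all W, so L
n=13: →10(W), 5(W) — all W, so L
n=14: →11(L), so W
n=15: →12(L), so W
n=16: →13(L), so W
n=17: →14(W), 9(W) — all W, so L
n=18: →15(W), 10(W) — all W, so L
n=19: →11(L), so W
n=20: →17(L), so W
n=21: →18(L), so W
From 21 Ada can remove 3, leaving 18, reaching an L position.

Ada wins.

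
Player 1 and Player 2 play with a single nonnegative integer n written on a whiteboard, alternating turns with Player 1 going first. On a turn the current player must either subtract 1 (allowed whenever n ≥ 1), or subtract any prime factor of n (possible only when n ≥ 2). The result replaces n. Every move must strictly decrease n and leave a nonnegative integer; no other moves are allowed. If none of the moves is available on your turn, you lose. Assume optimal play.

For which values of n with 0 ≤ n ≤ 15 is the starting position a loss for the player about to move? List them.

0, 4, 8, 12

Classify positions by backward induction: terminal positions (no move available) are L. From any other position, the mover wins iff some move reaches an L.
n=0: no move → L
n=1: →0(L), so W
n=2: →0(L), so W
n=3: →0(L), so W
n=4: →2(W), 3(W) — all W, so L
n=5: →0(L), so W
n=6: →4(L), so W
n=7: →0(L), so W
n=8: →6(W), 7(W) — all W, so L
n=9: →8(L), so W
n=10: →8(L), so W
n=11: →0(L), so W
n=12: →9(W), 10(W), 11(W) — all W, so L
n=13: →0(L), so W
n=14: →12(L), so W
n=15: →12(L), so W
Reading off the rows marked L gives the requested list; there are 4 such values of n.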